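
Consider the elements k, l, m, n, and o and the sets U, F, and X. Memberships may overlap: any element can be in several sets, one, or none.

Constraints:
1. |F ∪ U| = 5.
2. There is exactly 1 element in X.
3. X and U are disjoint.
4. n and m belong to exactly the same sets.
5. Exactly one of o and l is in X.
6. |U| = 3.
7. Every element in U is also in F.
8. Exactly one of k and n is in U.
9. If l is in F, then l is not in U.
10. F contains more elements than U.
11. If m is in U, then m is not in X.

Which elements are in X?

X = {l}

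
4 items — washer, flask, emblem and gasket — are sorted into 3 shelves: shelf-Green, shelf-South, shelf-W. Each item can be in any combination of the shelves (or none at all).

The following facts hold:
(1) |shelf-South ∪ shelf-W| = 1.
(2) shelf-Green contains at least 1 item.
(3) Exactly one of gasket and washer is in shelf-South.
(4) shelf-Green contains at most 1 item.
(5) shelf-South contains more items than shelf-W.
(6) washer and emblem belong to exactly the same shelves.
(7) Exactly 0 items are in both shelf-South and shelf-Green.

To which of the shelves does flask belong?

flask: shelf-Green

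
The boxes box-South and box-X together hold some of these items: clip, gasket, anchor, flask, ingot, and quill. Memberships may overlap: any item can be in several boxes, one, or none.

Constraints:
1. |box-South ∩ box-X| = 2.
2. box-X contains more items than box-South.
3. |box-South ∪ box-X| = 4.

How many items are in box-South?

2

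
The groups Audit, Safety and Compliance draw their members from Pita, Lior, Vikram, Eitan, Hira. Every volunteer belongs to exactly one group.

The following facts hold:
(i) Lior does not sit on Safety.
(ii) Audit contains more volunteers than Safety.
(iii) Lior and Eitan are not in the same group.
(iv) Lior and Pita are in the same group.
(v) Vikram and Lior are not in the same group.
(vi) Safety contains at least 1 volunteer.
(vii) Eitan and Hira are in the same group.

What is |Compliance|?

2

From (i): Lior ∉ Safety.
(iv): Pita matches Lior: Pita ∉ Safety.
Suppose Vikram ∈ Audit: no assignment then satisfies all the clues, so Vikram ∉ Audit.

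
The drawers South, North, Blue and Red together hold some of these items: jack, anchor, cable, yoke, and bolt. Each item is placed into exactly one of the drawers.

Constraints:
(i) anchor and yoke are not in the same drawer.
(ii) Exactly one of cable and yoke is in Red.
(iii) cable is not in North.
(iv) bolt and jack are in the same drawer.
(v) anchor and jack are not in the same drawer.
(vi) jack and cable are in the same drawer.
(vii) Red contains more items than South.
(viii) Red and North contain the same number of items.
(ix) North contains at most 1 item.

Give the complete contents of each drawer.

South = {}; North = {anchor}; Blue = {bolt, cable, jack}; Red = {yoke}

From (iii): cable ∉ North.
(vi): jack matches cable: jack ∉ North.
(iv): bolt matches jack: bolt ∉ North.
Suppose jack ∈ South: no assignment then satisfies all the clues, so jack ∉ South.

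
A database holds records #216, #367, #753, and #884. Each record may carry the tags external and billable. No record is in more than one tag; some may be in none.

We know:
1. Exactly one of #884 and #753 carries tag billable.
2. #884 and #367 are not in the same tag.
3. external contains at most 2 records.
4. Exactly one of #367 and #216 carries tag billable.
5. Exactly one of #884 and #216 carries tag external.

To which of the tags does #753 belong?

#753: billable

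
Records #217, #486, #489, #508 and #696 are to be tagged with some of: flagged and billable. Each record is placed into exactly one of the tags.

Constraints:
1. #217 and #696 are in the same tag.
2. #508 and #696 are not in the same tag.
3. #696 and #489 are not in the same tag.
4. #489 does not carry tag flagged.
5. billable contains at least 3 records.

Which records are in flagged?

From (4): #489 ∉ flagged.
Only one tag left: #489 ∈ billable.
(3): #696 ∉ billable.
Only one tag left: #696 ∈ flagged.
(1): #217 matches #696: #217 ∈ flagged.
(2): #508 ∉ flagged.
(5): only 3 candidates remain for billable, so all are in.

flagged = {#217, #696}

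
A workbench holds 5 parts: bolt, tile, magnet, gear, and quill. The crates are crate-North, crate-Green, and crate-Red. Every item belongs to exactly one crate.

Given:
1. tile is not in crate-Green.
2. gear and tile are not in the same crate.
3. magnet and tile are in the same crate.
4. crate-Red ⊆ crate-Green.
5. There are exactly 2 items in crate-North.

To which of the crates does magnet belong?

From (1): tile ∉ crate-Green.
(3): magnet matches tile: magnet ∉ crate-Green.
(4) contrapositive: tile ∉ crate-Red.
(4) contrapositive: magnet ∉ crate-Red.
Only one crate left: tile ∈ crate-North.
Only one crate left: magnet ∈ crate-North.
(2): gear ∉ crate-North.
(5): crate-North already has 2, so the rest are out.

magnet: crate-North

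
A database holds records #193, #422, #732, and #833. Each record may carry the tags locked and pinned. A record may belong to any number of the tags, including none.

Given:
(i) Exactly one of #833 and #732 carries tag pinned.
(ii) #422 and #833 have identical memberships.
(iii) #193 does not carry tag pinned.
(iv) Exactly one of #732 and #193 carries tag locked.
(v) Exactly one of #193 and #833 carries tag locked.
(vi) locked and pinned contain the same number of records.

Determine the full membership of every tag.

locked = {#193}; pinned = {#732}

From (iii): #193 ∉ pinned.
Suppose #193 ∉ locked: no assignment then satisfies all the clues, so #193 ∈ locked.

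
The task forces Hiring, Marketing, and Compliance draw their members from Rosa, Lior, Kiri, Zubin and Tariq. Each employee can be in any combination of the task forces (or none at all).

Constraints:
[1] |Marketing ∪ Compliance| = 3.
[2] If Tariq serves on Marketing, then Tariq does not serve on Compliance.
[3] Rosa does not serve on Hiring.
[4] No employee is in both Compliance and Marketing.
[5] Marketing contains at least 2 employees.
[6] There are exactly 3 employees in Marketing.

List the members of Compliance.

Compliance = {}

From (3): Rosa ∉ Hiring.
Suppose Rosa ∈ Compliance: no assignment then satisfies all the clues, so Rosa ∉ Compliance.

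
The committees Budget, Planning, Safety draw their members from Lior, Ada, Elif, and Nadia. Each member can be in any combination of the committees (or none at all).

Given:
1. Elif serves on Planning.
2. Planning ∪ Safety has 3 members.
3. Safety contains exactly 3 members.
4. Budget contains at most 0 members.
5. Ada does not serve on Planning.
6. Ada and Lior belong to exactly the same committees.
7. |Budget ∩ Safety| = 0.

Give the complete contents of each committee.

From (1): Elif ∈ Planning.
From (5): Ada ∉ Planning.
(4): Budget already has 0, so the rest are out.
(6): Lior matches Ada: Lior ∉ Planning.
Suppose Lior ∉ Safety: no assignment then satisfies all the clues, so Lior ∈ Safety.

Budget = {}; Planning = {Elif}; Safety = {Ada, Elif, Lior}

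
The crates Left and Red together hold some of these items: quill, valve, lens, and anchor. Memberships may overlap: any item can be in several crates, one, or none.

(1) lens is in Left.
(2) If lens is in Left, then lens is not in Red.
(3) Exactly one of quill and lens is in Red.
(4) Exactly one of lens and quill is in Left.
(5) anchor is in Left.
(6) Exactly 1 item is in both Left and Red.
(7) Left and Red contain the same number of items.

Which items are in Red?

Red = {anchor, quill}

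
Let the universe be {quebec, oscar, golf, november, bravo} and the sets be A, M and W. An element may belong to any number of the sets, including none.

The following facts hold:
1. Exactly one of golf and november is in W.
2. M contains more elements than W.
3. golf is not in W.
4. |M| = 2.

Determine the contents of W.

W = {november}

From (3): golf ∉ W.
(1) (exactly one): november ∈ W.
Suppose quebec ∈ W: no assignment then satisfies all the clues, so quebec ∉ W.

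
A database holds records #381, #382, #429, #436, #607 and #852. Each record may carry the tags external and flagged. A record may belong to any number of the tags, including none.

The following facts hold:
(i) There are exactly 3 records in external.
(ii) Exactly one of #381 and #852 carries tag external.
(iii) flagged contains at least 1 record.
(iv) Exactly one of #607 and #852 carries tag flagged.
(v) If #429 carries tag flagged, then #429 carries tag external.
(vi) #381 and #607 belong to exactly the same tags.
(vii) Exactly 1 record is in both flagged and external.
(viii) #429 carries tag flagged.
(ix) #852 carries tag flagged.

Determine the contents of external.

From (viii): #429 ∈ flagged.
From (ix): #852 ∈ flagged.
(iv) (exactly one): #607 ∉ flagged.
(v): #429 ∈ external.
(vi): #381 matches #607: #381 ∉ flagged.
Suppose #381 ∉ external: no assignment then satisfies all the clues, so #381 ∈ external.

external = {#381, #429, #607}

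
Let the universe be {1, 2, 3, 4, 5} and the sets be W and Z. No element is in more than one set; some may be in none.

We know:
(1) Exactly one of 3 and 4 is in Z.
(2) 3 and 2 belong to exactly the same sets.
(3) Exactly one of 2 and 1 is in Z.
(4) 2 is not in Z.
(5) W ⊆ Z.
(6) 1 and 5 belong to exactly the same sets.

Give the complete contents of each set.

W = {}; Z = {1, 4, 5}

From (4): 2 ∉ Z.
(2): 3 matches 2: 3 ∉ Z.
(3) (exactly one): 1 ∈ Z.
(5) contrapositive: 2 ∉ W.
(5) contrapositive: 3 ∉ W.
(6): 5 matches 1: 5 ∉ W.
(6): 5 matches 1: 5 ∈ Z.
(1) (exactly one): 4 ∈ Z.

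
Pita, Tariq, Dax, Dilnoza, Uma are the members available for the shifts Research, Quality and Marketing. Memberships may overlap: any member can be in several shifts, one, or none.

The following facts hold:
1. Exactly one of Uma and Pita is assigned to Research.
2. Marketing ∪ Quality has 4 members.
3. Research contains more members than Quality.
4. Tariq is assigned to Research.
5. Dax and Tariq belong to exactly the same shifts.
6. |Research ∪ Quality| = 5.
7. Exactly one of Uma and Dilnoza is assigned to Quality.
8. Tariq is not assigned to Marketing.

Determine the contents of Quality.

Quality = {Dax, Tariq, Uma}

From (4): Tariq ∈ Research.
From (8): Tariq ∉ Marketing.
(5): Dax matches Tariq: Dax ∈ Research.
(5): Dax matches Tariq: Dax ∉ Marketing.
Suppose Pita ∈ Quality: no assignment then satisfies all the clues, so Pita ∉ Quality.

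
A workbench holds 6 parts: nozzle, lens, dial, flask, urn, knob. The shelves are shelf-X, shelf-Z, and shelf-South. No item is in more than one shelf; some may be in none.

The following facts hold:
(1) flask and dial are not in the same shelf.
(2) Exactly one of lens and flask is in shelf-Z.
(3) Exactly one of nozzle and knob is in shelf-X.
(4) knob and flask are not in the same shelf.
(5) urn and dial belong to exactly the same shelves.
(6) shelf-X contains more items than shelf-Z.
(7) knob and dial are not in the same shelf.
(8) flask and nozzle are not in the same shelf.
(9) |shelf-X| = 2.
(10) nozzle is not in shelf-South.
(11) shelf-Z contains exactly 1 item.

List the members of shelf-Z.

shelf-Z = {flask}

From (10): nozzle ∉ shelf-South.
Suppose nozzle ∈ shelf-Z: no assignment then satisfies all the clues, so nozzle ∉ shelf-Z.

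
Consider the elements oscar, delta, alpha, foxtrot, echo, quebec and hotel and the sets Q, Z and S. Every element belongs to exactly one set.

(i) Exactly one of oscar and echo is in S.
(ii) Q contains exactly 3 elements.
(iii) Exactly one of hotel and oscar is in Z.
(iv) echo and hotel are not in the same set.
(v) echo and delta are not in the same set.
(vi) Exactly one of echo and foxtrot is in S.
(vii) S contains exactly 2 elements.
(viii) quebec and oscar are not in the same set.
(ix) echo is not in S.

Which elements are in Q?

Q = {alpha, echo, quebec}

From (ix): echo ∉ S.
(i) (exactly one): oscar ∈ S.
(iii) (exactly one): hotel ∈ Z.
(iv): echo ∉ Z.
(vi) (exactly one): foxtrot ∈ S.
(vii): S already has 2, so the rest are out.
Only one set left: echo ∈ Q.
(v): delta ∉ Q.
Only one set left: delta ∈ Z.
(ii): only 3 candidates remain for Q, so all are in.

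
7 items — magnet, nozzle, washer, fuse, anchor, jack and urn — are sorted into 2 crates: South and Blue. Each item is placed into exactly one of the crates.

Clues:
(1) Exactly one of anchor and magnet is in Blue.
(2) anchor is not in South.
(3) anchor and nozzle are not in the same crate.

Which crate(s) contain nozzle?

nozzle: South

From (2): anchor ∉ South.
Only one crate left: anchor ∈ Blue.
(1) (exactly one): magnet ∉ Blue.
(3): nozzle ∉ Blue.
Only one crate left: magnet ∈ South.
Only one crate left: nozzle ∈ South.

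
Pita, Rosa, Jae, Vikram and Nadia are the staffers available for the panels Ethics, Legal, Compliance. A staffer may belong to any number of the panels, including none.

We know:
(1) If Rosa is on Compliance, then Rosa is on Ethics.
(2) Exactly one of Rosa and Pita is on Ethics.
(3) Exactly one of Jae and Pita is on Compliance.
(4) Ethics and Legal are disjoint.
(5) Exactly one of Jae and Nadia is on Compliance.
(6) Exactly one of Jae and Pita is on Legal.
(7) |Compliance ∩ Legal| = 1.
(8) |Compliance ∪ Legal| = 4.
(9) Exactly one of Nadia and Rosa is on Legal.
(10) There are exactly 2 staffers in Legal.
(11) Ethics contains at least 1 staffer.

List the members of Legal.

Legal = {Jae, Nadia}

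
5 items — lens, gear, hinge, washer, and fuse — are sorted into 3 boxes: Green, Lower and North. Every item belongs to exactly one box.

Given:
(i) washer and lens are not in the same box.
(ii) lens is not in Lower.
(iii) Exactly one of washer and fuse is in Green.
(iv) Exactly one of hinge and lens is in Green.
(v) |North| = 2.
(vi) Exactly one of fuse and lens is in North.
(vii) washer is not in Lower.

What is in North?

North = {gear, lens}

From (ii): lens ∉ Lower.
From (vii): washer ∉ Lower.
Suppose lens ∉ North: no assignment then satisfies all the clues, so lens ∈ North.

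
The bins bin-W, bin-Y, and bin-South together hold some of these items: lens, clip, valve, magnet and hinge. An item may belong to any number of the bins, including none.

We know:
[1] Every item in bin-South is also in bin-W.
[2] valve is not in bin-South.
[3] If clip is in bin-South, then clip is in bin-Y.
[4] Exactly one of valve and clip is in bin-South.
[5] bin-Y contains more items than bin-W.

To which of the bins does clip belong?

clip: bin-South, bin-W, bin-Y

From (2): valve ∉ bin-South.
(4) (exactly one): clip ∈ bin-South.
(1) with clip ∈ bin-South: clip ∈ bin-W.
(3): clip ∈ bin-Y.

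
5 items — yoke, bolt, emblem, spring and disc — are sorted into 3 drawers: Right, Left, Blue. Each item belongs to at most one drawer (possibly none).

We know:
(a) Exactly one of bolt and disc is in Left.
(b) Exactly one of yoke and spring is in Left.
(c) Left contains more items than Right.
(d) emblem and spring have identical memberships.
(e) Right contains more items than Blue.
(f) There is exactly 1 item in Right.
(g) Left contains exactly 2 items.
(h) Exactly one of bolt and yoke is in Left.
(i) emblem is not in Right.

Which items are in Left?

Left = {disc, yoke}

From (i): emblem ∉ Right.
(d): spring matches emblem: spring ∉ Right.
Suppose yoke ∉ Left: no assignment then satisfies all the clues, so yoke ∈ Left.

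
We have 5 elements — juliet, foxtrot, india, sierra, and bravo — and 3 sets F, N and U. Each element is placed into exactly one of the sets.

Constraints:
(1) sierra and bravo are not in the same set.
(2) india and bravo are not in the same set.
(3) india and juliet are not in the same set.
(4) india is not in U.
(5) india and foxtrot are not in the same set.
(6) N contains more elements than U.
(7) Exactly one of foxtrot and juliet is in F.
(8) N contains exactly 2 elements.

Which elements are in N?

N = {india, sierra}

From (4): india ∉ U.
Suppose juliet ∈ N: no assignment then satisfies all the clues, so juliet ∉ N.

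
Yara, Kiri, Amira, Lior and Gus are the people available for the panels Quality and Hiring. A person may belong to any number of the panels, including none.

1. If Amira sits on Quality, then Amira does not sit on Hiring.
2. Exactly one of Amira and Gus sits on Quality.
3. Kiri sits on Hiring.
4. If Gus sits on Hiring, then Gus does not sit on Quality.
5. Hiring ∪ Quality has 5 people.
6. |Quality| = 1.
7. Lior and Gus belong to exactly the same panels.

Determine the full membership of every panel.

Quality = {Amira}; Hiring = {Gus, Kiri, Lior, Yara}

From (3): Kiri ∈ Hiring.
Suppose Yara ∈ Quality: no assignment then satisfies all the clues, so Yara ∉ Quality.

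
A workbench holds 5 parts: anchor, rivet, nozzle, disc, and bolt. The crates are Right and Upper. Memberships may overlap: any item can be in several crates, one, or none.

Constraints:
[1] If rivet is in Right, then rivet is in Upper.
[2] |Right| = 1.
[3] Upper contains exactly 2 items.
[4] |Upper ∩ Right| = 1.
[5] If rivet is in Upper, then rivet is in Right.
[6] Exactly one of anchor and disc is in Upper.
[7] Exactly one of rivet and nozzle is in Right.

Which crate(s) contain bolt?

bolt: none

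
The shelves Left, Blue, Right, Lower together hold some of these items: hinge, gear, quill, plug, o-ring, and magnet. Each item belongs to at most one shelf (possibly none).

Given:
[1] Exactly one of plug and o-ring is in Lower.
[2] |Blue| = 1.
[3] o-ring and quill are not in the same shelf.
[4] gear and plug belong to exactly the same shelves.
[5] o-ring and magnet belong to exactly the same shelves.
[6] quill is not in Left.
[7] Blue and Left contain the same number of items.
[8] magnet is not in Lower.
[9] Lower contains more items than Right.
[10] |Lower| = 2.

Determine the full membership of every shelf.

Left = {hinge}; Blue = {quill}; Right = {}; Lower = {gear, plug}

From (6): quill ∉ Left.
From (8): magnet ∉ Lower.
(5): o-ring matches magnet: o-ring ∉ Lower.
(1) (exactly one): plug ∈ Lower.
(4): gear matches plug: gear ∉ Left.
(4): gear matches plug: gear ∉ Blue.
(4): gear matches plug: gear ∉ Right.
(4): gear matches plug: gear ∈ Lower.
(10): Lower already has 2, so the rest are out.
Suppose hinge ∉ Left: no assignment then satisfies all the clues, so hinge ∈ Left.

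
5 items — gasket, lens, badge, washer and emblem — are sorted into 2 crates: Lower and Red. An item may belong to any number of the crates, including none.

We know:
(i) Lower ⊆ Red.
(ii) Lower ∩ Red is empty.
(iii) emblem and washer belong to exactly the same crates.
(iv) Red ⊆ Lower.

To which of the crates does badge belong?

badge: none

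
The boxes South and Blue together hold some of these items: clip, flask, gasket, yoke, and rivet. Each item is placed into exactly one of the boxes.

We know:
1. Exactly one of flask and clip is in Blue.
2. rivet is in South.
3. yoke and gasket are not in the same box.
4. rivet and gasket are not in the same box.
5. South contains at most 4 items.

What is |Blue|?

From (2): rivet ∈ South.
(4): gasket ∉ South.
Only one box left: gasket ∈ Blue.
(3): yoke ∉ Blue.
Only one box left: yoke ∈ South.

2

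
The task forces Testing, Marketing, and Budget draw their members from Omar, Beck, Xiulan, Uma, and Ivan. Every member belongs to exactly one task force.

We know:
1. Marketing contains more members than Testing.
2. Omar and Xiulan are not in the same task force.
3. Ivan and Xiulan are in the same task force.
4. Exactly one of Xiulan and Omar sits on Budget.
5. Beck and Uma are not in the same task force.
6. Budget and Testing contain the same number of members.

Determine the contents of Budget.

Budget = {Omar}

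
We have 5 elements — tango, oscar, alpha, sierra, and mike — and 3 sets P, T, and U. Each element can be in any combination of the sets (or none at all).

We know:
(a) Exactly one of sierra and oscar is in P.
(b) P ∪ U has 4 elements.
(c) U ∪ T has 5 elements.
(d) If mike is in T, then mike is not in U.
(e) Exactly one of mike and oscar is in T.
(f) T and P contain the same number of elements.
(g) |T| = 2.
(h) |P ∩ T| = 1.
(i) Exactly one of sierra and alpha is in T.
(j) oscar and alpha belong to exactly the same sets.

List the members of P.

P = {sierra, tango}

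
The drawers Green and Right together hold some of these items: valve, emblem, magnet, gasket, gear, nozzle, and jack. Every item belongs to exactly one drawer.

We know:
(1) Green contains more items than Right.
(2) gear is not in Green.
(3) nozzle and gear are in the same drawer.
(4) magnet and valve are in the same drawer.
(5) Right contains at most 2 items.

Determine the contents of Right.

From (2): gear ∉ Green.
(3): nozzle matches gear: nozzle ∉ Green.
Only one drawer left: gear ∈ Right.
Only one drawer left: nozzle ∈ Right.
(5): Right already has 2, so the rest are out.
Only one drawer left: valve ∈ Green.
Only one drawer left: emblem ∈ Green.
Only one drawer left: magnet ∈ Green.
Only one drawer left: gasket ∈ Green.
Only one drawer left: jack ∈ Green.

Right = {gear, nozzle}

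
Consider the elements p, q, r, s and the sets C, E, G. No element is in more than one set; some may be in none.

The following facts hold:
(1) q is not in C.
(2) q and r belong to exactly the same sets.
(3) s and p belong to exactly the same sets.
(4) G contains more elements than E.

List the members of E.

E = {}

From (1): q ∉ C.
(2): r matches q: r ∉ C.
Suppose p ∈ E: no assignment then satisfies all the clues, so p ∉ E.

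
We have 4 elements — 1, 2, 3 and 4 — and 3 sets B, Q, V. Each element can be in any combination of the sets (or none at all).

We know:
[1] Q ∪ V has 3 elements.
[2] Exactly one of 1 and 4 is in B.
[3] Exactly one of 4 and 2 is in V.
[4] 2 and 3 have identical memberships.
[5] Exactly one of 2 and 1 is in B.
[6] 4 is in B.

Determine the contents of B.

B = {2, 3, 4}

From (6): 4 ∈ B.
(2) (exactly one): 1 ∉ B.
(5) (exactly one): 2 ∈ B.
(4): 3 matches 2: 3 ∈ B.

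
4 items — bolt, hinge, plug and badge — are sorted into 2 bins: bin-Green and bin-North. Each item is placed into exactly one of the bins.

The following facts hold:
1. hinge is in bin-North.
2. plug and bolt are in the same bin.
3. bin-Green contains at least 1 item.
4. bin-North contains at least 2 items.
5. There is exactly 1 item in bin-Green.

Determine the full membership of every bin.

bin-Green = {badge}; bin-North = {bolt, hinge, plug}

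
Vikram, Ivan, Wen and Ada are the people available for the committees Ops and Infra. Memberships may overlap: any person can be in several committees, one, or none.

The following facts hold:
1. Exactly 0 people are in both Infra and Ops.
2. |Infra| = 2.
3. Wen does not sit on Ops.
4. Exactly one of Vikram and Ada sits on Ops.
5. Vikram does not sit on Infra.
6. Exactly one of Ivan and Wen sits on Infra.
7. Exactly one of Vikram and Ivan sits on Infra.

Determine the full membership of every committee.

Ops = {Vikram}; Infra = {Ada, Ivan}

From (3): Wen ∉ Ops.
From (5): Vikram ∉ Infra.
(7) (exactly one): Ivan ∈ Infra.
(6) (exactly one): Wen ∉ Infra.
(2): only 2 candidates remain for Infra, so all are in.
Suppose Vikram ∉ Ops: no assignment then satisfies all the clues, so Vikram ∈ Ops.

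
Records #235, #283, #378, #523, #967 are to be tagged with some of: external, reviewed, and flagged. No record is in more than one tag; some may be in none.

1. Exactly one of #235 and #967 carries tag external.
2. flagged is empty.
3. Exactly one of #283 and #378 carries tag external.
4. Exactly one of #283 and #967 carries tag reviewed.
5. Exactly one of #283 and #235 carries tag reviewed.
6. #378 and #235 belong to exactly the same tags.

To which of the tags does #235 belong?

#235: external

(2): flagged already has 0, so the rest are out.
Suppose #235 ∉ external: no assignment then satisfies all the clues, so #235 ∈ external.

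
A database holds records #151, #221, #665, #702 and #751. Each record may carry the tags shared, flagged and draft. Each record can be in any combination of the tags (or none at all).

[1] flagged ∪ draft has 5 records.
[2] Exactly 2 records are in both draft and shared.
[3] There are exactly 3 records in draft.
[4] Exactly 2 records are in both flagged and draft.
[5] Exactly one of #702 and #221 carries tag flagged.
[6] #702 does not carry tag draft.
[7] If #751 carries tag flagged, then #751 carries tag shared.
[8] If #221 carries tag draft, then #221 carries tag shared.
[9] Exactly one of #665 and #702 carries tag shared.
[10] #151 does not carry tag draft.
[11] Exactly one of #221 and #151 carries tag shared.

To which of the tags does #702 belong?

#702: flagged, shared

From (6): #702 ∉ draft.
From (10): #151 ∉ draft.
(3): only 3 candidates remain for draft, so all are in.
(8): #221 ∈ shared.
(11) (exactly one): #151 ∉ shared.
Suppose #702 ∉ shared: no assignment then satisfies all the clues, so #702 ∈ shared.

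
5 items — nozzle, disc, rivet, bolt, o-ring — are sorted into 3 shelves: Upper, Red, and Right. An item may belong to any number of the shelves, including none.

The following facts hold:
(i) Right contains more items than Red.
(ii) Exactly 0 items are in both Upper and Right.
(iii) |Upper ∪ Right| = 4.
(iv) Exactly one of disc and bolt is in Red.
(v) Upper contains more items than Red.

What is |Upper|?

2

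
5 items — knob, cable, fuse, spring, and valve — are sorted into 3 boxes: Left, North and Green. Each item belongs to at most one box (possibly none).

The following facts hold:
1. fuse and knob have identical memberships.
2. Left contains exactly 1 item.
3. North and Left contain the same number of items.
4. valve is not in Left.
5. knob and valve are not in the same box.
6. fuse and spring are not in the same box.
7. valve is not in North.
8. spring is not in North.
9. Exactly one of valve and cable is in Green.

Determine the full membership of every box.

Left = {spring}; North = {cable}; Green = {valve}

From (4): valve ∉ Left.
From (7): valve ∉ North.
From (8): spring ∉ North.
Suppose knob ∈ Left: no assignment then satisfies all the clues, so knob ∉ Left.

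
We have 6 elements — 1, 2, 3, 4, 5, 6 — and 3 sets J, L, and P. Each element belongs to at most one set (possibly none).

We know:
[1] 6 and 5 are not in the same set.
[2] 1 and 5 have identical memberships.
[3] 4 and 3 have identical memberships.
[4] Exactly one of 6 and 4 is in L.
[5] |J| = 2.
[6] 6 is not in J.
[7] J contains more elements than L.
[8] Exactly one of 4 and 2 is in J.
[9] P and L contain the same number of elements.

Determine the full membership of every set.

J = {3, 4}; L = {6}; P = {2}

From (6): 6 ∉ J.
Suppose 1 ∈ J: no assignment then satisfies all the clues, so 1 ∉ J.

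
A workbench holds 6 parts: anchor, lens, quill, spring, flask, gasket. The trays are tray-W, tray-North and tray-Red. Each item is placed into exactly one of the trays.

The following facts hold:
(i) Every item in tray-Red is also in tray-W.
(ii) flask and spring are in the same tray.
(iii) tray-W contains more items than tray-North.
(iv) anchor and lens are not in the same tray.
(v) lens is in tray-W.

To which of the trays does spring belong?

spring: tray-W

From (v): lens ∈ tray-W.
(iv): anchor ∉ tray-W.
(i) contrapositive: anchor ∉ tray-Red.
Only one tray left: anchor ∈ tray-North.
Suppose spring ∉ tray-W: no assignment then satisfies all the clues, so spring ∈ tray-W.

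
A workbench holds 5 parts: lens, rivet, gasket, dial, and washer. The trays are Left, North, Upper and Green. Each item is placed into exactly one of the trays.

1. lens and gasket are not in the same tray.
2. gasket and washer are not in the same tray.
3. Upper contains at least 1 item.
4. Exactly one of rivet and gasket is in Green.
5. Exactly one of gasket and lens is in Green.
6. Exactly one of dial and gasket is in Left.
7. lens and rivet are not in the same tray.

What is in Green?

Green = {gasket}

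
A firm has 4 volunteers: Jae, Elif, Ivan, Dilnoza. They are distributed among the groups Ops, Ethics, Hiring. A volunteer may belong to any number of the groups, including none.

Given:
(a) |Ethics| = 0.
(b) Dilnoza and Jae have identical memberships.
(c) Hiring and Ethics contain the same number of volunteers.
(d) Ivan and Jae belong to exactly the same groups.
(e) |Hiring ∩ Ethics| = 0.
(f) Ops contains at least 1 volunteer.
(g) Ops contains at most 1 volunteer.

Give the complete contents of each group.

Ops = {Elif}; Ethics = {}; Hiring = {}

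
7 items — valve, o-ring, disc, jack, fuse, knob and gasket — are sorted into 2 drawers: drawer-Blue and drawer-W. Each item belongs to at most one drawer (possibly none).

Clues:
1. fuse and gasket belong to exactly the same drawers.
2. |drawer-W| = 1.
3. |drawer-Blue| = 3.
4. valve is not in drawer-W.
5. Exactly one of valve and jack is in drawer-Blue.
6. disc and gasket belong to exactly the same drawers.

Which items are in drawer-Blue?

From (4): valve ∉ drawer-W.
Suppose valve ∉ drawer-Blue: no assignment then satisfies all the clues, so valve ∈ drawer-Blue.

drawer-Blue = {knob, o-ring, valve}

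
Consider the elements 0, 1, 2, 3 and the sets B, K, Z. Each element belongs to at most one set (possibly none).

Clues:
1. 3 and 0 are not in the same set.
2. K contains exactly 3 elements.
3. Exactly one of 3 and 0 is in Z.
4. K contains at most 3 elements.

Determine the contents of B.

B = {}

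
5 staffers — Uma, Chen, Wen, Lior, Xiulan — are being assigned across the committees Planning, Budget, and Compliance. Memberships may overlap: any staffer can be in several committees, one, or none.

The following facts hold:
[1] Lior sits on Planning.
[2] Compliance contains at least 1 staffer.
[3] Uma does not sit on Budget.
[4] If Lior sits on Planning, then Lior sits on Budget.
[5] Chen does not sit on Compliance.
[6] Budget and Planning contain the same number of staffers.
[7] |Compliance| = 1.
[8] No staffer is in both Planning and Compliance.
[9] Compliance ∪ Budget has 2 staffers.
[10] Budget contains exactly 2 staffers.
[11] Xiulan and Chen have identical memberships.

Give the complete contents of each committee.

Planning = {Lior, Uma}; Budget = {Lior, Wen}; Compliance = {Wen}

From (1): Lior ∈ Planning.
From (3): Uma ∉ Budget.
From (5): Chen ∉ Compliance.
(4): Lior ∈ Budget.
(8) (disjoint): Lior ∉ Compliance.
(11): Xiulan matches Chen: Xiulan ∉ Compliance.
Suppose Uma ∉ Planning: no assignment then satisfies all the clues, so Uma ∈ Planning.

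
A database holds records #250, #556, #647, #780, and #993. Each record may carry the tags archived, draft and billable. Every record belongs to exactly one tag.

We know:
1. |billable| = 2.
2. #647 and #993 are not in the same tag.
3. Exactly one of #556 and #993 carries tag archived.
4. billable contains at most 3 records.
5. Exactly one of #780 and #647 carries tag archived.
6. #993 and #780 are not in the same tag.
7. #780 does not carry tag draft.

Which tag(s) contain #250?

#250: billable

From (7): #780 ∉ draft.
Suppose #250 ∈ archived: no assignment then satisfies all the clues, so #250 ∉ archived.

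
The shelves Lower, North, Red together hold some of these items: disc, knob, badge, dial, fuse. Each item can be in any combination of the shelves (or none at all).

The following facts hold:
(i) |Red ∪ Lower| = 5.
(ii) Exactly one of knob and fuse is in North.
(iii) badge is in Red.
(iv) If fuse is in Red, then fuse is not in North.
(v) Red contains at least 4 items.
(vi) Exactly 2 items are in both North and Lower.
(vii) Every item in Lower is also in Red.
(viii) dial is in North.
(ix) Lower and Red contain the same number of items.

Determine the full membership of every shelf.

Lower = {badge, dial, disc, fuse, knob}; North = {dial, knob}; Red = {badge, dial, disc, fuse, knob}

From (iii): badge ∈ Red.
From (viii): dial ∈ North.
Suppose disc ∉ Lower: no assignment then satisfies all the clues, so disc ∈ Lower.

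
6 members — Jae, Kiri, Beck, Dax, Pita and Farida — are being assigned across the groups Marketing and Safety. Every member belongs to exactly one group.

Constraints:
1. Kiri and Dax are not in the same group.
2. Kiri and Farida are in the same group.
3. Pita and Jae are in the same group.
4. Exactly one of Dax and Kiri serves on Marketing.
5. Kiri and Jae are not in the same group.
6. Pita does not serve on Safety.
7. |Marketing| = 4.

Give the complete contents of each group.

From (6): Pita ∉ Safety.
(3): Jae matches Pita: Jae ∉ Safety.
Only one group left: Jae ∈ Marketing.
Only one group left: Pita ∈ Marketing.
(5): Kiri ∉ Marketing.
Only one group left: Kiri ∈ Safety.
(1): Dax ∉ Safety.
(2): Farida matches Kiri: Farida ∉ Marketing.
(2): Farida matches Kiri: Farida ∈ Safety.
(4) (exactly one): Dax ∈ Marketing.
(7): only 4 candidates remain for Marketing, so all are in.

Marketing = {Beck, Dax, Jae, Pita}; Safety = {Farida, Kiri}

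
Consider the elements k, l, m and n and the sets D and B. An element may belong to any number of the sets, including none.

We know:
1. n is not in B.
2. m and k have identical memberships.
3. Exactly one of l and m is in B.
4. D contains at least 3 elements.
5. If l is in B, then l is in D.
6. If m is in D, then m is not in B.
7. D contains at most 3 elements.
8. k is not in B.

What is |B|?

From (1): n ∉ B.
From (8): k ∉ B.
(2): m matches k: m ∉ B.
(3) (exactly one): l ∈ B.
(5): l ∈ D.

1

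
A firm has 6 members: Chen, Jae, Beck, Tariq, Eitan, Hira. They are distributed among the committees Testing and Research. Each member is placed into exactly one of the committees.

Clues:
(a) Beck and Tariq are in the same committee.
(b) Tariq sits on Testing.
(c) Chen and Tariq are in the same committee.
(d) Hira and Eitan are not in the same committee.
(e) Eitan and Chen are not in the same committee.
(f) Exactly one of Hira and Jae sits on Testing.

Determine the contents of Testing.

Testing = {Beck, Chen, Hira, Tariq}

From (b): Tariq ∈ Testing.
(a): Beck matches Tariq: Beck ∈ Testing.
(c): Chen matches Tariq: Chen ∈ Testing.
(e): Eitan ∉ Testing.
Only one committee left: Eitan ∈ Research.
(d): Hira ∉ Research.
Only one committee left: Hira ∈ Testing.
(f) (exactly one): Jae ∉ Testing.
Only one committee left: Jae ∈ Research.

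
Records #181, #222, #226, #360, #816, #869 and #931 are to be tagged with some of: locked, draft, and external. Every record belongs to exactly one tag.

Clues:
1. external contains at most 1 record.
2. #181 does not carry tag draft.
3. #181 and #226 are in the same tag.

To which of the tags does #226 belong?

From (2): #181 ∉ draft.
(3): #226 matches #181: #226 ∉ draft.
Suppose #226 ∉ locked: no assignment then satisfies all the clues, so #226 ∈ locked.

#226: locked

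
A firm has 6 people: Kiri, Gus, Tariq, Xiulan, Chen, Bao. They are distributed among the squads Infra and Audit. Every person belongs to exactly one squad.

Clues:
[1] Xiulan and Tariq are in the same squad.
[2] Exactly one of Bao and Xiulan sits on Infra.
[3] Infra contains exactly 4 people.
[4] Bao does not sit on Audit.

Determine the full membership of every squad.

From (4): Bao ∉ Audit.
Only one squad left: Bao ∈ Infra.
(2) (exactly one): Xiulan ∉ Infra.
Only one squad left: Xiulan ∈ Audit.
(1): Tariq matches Xiulan: Tariq ∉ Infra.
(1): Tariq matches Xiulan: Tariq ∈ Audit.
(3): only 4 candidates remain for Infra, so all are in.

Infra = {Bao, Chen, Gus, Kiri}; Audit = {Tariq, Xiulan}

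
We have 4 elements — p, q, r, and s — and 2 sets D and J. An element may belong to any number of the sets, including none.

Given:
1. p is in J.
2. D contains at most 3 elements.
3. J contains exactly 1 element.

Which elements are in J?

J = {p}

From (1): p ∈ J.
(3): J already has 1, so the rest are out.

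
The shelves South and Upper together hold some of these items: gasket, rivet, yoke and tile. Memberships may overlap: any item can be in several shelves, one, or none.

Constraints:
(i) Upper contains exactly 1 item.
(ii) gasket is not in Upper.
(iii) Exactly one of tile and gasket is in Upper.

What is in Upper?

Upper = {tile}

From (ii): gasket ∉ Upper.
(iii) (exactly one): tile ∈ Upper.
(i): Upper already has 1, so the rest are out.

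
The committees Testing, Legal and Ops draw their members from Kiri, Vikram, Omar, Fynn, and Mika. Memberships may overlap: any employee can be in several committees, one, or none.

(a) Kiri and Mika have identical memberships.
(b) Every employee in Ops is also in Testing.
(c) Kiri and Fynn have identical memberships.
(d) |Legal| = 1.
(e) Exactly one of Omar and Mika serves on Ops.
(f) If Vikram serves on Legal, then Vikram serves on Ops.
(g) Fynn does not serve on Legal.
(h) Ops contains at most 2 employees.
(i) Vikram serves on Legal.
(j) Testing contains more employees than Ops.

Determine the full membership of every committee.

Testing = {Fynn, Kiri, Mika, Omar, Vikram}; Legal = {Vikram}; Ops = {Omar, Vikram}

From (g): Fynn ∉ Legal.
From (i): Vikram ∈ Legal.
(c): Kiri matches Fynn: Kiri ∉ Legal.
(d): Legal already has 1, so the rest are out.
(f): Vikram ∈ Ops.
(b) with Vikram ∈ Ops: Vikram ∈ Testing.
Suppose Kiri ∉ Testing: no assignment then satisfies all the clues, so Kiri ∈ Testing.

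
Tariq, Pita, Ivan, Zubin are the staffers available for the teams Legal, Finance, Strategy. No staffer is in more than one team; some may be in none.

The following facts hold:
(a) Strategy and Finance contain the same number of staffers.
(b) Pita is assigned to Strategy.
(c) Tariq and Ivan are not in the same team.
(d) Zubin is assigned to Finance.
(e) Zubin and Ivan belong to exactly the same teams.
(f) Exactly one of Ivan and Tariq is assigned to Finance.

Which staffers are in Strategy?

Strategy = {Pita, Tariq}

From (b): Pita ∈ Strategy.
From (d): Zubin ∈ Finance.
(e): Ivan matches Zubin: Ivan ∉ Legal.
(e): Ivan matches Zubin: Ivan ∈ Finance.
(f) (exactly one): Tariq ∉ Finance.
Suppose Tariq ∉ Strategy: no assignment then satisfies all the clues, so Tariq ∈ Strategy.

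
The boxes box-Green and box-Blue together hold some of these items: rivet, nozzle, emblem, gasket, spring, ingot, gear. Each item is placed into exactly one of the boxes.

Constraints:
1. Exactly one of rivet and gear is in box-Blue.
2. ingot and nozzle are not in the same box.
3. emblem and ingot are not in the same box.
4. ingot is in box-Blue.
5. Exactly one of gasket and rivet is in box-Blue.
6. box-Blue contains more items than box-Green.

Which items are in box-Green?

box-Green = {emblem, nozzle, rivet}

From (4): ingot ∈ box-Blue.
(2): nozzle ∉ box-Blue.
(3): emblem ∉ box-Blue.
Only one box left: nozzle ∈ box-Green.
Only one box left: emblem ∈ box-Green.
Suppose rivet ∉ box-Green: no assignment then satisfies all the clues, so rivet ∈ box-Green.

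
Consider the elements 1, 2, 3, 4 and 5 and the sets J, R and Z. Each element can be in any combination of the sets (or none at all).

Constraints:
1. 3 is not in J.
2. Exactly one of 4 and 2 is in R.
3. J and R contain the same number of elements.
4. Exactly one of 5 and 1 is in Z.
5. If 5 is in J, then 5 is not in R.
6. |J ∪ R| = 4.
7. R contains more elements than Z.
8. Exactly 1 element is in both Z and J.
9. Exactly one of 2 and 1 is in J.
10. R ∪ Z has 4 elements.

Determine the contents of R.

R = {1, 3, 4}

From (1): 3 ∉ J.
Suppose 1 ∉ R: no assignment then satisfies all the clues, so 1 ∈ R.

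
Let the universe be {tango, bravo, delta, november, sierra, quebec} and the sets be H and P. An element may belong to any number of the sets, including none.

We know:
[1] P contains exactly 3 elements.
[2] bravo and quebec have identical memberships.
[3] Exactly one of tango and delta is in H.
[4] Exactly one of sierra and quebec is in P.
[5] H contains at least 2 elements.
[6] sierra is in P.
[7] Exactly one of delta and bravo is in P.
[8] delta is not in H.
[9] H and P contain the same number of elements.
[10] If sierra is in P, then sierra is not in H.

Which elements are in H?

H = {bravo, quebec, tango}

From (6): sierra ∈ P.
From (8): delta ∉ H.
(3) (exactly one): tango ∈ H.
(4) (exactly one): quebec ∉ P.
(10): sierra ∉ H.
(2): bravo matches quebec: bravo ∉ P.
(7) (exactly one): delta ∈ P.
Suppose bravo ∉ H: no assignment then satisfies all the clues, so bravo ∈ H.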